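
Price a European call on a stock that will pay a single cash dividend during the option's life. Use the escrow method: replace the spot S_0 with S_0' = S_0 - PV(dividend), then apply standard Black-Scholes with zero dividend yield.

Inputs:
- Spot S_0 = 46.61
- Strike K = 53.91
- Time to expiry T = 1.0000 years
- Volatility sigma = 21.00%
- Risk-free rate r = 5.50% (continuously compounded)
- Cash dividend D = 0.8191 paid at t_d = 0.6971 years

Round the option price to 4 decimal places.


PV(D) = D * exp(-r * t_d) = 0.8191 * 0.96238519 = 0.78828971
S_0' = S_0 - PV(D) = 46.6100 - 0.78828971 = 45.82171029
d1 = (ln(S_0'/K) + (r + sigma^2/2)*T) / (sigma*sqrt(T)) = -0.40718089
d2 = d1 - sigma*sqrt(T) = -0.61718089
exp(-rT) = 0.94648515
N(d1) = 0.34193757; N(d2) = 0.26855771
C = S_0' * N(d1) - K * exp(-rT) * N(d2) = 45.82171029 * 0.34193757 - 53.9100 * 0.94648515 * 0.26855771 = 1.9650

Answer: Price = 1.9650


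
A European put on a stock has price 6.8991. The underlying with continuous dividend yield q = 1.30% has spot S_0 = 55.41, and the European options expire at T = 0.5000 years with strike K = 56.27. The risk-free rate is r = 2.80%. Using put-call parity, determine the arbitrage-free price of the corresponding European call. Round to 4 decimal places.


Answer: Call price = 6.4624

Derivation:
Put-call parity: C - P = S_0 * exp(-qT) - K * exp(-rT).
S_0 * exp(-qT) = 55.4100 * 0.99352108 = 55.05100300
K * exp(-rT) = 56.2700 * 0.98609754 = 55.48770882
C = P + S*exp(-qT) - K*exp(-rT)
C = 6.8991 + 55.05100300 - 55.48770882 = 6.4624


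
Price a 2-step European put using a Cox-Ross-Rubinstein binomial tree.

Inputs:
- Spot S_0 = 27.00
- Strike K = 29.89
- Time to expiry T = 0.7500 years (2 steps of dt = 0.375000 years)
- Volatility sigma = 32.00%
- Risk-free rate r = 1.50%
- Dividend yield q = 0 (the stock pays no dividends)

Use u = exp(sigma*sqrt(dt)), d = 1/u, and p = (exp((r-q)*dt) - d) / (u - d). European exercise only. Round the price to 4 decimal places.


dt = T/N = 0.375000
u = exp(sigma*sqrt(dt)) = 1.216477; d = 1/u = 0.822046
p = (exp((r-q)*dt) - d) / (u - d) = 0.465468
Discount per step: exp(-r*dt) = 0.994391
Stock lattice S(k, i) with i counting down-moves:
  k=0: S(0,0) = 27.0000
  k=1: S(1,0) = 32.8449; S(1,1) = 22.1952
  k=2: S(2,0) = 39.9551; S(2,1) = 27.0000; S(2,2) = 18.2455
Terminal payoffs V(N, i) = max(K - S_T, 0):
  V(2,0) = 0.000000; V(2,1) = 2.890000; V(2,2) = 11.644499
Backward induction: V(k, i) = exp(-r*dt) * [p * V(k+1, i) + (1-p) * V(k+1, i+1)].
  V(1,0) = exp(-r*dt) * [p*0.000000 + (1-p)*2.890000] = 1.536134
  V(1,1) = exp(-r*dt) * [p*2.890000 + (1-p)*11.644499] = 7.527104
  V(0,0) = exp(-r*dt) * [p*1.536134 + (1-p)*7.527104] = 4.711922

Answer: Price = V(0,0) = 4.7119


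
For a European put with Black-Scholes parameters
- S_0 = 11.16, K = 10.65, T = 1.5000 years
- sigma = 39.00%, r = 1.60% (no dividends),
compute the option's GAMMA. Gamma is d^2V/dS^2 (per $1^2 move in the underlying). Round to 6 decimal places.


d1 = 0.3870006728; d2 = -0.0906498271
phi(d1) = 0.3701587566; exp(-qT) = 1.0000000000; exp(-rT) = 0.9762857098
Gamma = exp(-qT) * phi(d1) / (S * sigma * sqrt(T)) = 1.0000000000 * 0.3701587566 / (11.1600 * 0.3900 * 1.2247448714) = 0.069441

Answer: Gamma = 0.069441


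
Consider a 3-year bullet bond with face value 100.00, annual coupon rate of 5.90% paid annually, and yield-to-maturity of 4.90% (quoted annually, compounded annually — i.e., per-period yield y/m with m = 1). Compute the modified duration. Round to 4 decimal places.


Answer: Modified duration = 2.7057

Derivation:
Coupon per period c = face * coupon_rate / m = 5.900000
Periods per year m = 1; per-period yield y/m = 0.049000
Number of cashflows N = 3
Cashflows (t years, CF_t, discount factor 1/(1+y/m)^(m*t), PV):
  t = 1.0000: CF_t = 5.900000, DF = 0.953289, PV = 5.624404
  t = 2.0000: CF_t = 5.900000, DF = 0.908760, PV = 5.361682
  t = 3.0000: CF_t = 105.900000, DF = 0.866310, PV = 91.742273
Price P = sum_t PV_t = 102.728359
First compute Macaulay numerator sum_t t * PV_t:
  t * PV_t at t = 1.0000: 5.624404
  t * PV_t at t = 2.0000: 10.723364
  t * PV_t at t = 3.0000: 275.226819
Macaulay duration D = 291.574586 / 102.728359 = 2.838307
Modified duration = D / (1 + y/m) = 2.838307 / (1 + 0.049000) = 2.705726


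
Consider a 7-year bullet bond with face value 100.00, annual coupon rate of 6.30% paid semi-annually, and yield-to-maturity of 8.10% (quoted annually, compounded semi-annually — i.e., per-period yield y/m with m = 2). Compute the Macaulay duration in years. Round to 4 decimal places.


Coupon per period c = face * coupon_rate / m = 3.150000
Periods per year m = 2; per-period yield y/m = 0.040500
Number of cashflows N = 14
Cashflows (t years, CF_t, discount factor 1/(1+y/m)^(m*t), PV):
  t = 0.5000: CF_t = 3.150000, DF = 0.961076, PV = 3.027391
  t = 1.0000: CF_t = 3.150000, DF = 0.923668, PV = 2.909554
  t = 1.5000: CF_t = 3.150000, DF = 0.887715, PV = 2.796303
  t = 2.0000: CF_t = 3.150000, DF = 0.853162, PV = 2.687461
  t = 2.5000: CF_t = 3.150000, DF = 0.819954, PV = 2.582856
  t = 3.0000: CF_t = 3.150000, DF = 0.788039, PV = 2.482322
  t = 3.5000: CF_t = 3.150000, DF = 0.757365, PV = 2.385701
  t = 4.0000: CF_t = 3.150000, DF = 0.727886, PV = 2.292841
  t = 4.5000: CF_t = 3.150000, DF = 0.699554, PV = 2.203595
  t = 5.0000: CF_t = 3.150000, DF = 0.672325, PV = 2.117823
  t = 5.5000: CF_t = 3.150000, DF = 0.646156, PV = 2.035390
  t = 6.0000: CF_t = 3.150000, DF = 0.621005, PV = 1.956165
  t = 6.5000: CF_t = 3.150000, DF = 0.596833, PV = 1.880024
  t = 7.0000: CF_t = 103.150000, DF = 0.573602, PV = 59.167068
Price P = sum_t PV_t = 90.524494
Macaulay numerator sum_t t * PV_t:
  t * PV_t at t = 0.5000: 1.513695
  t * PV_t at t = 1.0000: 2.909554
  t * PV_t at t = 1.5000: 4.194455
  t * PV_t at t = 2.0000: 5.374923
  t * PV_t at t = 2.5000: 6.457139
  t * PV_t at t = 3.0000: 7.446965
  t * PV_t at t = 3.5000: 8.349953
  t * PV_t at t = 4.0000: 9.171363
  t * PV_t at t = 4.5000: 9.916178
  t * PV_t at t = 5.0000: 10.589116
  t * PV_t at t = 5.5000: 11.194645
  t * PV_t at t = 6.0000: 11.736991
  t * PV_t at t = 6.5000: 12.220158
  t * PV_t at t = 7.0000: 414.169476
Macaulay duration D = (sum_t t * PV_t) / P = 515.244610 / 90.524494 = 5.691770

Answer: Macaulay duration = 5.6918 years


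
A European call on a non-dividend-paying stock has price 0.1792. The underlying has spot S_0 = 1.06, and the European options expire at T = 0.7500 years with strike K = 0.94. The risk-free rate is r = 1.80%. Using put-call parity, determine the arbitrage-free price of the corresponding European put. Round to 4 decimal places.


Put-call parity: C - P = S_0 * exp(-qT) - K * exp(-rT).
S_0 * exp(-qT) = 1.0600 * 1.00000000 = 1.06000000
K * exp(-rT) = 0.9400 * 0.98659072 = 0.92739527
P = C - S*exp(-qT) + K*exp(-rT)
P = 0.1792 - 1.06000000 + 0.92739527 = 0.0466

Answer: Put price = 0.0466


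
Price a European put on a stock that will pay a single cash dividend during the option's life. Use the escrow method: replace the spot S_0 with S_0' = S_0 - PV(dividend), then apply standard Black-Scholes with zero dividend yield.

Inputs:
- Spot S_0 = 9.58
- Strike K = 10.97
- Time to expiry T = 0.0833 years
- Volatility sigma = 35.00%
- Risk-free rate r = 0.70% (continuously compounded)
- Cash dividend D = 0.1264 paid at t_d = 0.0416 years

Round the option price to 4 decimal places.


PV(D) = D * exp(-r * t_d) = 0.1264 * 0.99970884 = 0.12636320
S_0' = S_0 - PV(D) = 9.5800 - 0.12636320 = 9.45363680
d1 = (ln(S_0'/K) + (r + sigma^2/2)*T) / (sigma*sqrt(T)) = -1.41640345
d2 = d1 - sigma*sqrt(T) = -1.51741953
exp(-rT) = 0.99941707
N(-d1) = 0.92167129; N(-d2) = 0.93541960
P = K * exp(-rT) * N(-d2) - S_0' * N(-d1) = 10.9700 * 0.99941707 * 0.93541960 - 9.45363680 * 0.92167129 = 1.5424

Answer: Price = 1.5424


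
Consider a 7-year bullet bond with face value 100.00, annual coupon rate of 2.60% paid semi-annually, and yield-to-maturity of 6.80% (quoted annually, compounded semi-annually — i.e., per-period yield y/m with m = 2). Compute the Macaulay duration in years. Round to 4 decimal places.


Coupon per period c = face * coupon_rate / m = 1.300000
Periods per year m = 2; per-period yield y/m = 0.034000
Number of cashflows N = 14
Cashflows (t years, CF_t, discount factor 1/(1+y/m)^(m*t), PV):
  t = 0.5000: CF_t = 1.300000, DF = 0.967118, PV = 1.257253
  t = 1.0000: CF_t = 1.300000, DF = 0.935317, PV = 1.215912
  t = 1.5000: CF_t = 1.300000, DF = 0.904562, PV = 1.175931
  t = 2.0000: CF_t = 1.300000, DF = 0.874818, PV = 1.137264
  t = 2.5000: CF_t = 1.300000, DF = 0.846052, PV = 1.099868
  t = 3.0000: CF_t = 1.300000, DF = 0.818233, PV = 1.063702
  t = 3.5000: CF_t = 1.300000, DF = 0.791327, PV = 1.028726
  t = 4.0000: CF_t = 1.300000, DF = 0.765307, PV = 0.994899
  t = 4.5000: CF_t = 1.300000, DF = 0.740142, PV = 0.962185
  t = 5.0000: CF_t = 1.300000, DF = 0.715805, PV = 0.930546
  t = 5.5000: CF_t = 1.300000, DF = 0.692268, PV = 0.899948
  t = 6.0000: CF_t = 1.300000, DF = 0.669505, PV = 0.870356
  t = 6.5000: CF_t = 1.300000, DF = 0.647490, PV = 0.841737
  t = 7.0000: CF_t = 101.300000, DF = 0.626199, PV = 63.433972
Price P = sum_t PV_t = 76.912299
Macaulay numerator sum_t t * PV_t:
  t * PV_t at t = 0.5000: 0.628627
  t * PV_t at t = 1.0000: 1.215912
  t * PV_t at t = 1.5000: 1.763896
  t * PV_t at t = 2.0000: 2.274528
  t * PV_t at t = 2.5000: 2.749671
  t * PV_t at t = 3.0000: 3.191107
  t * PV_t at t = 3.5000: 3.600540
  t * PV_t at t = 4.0000: 3.979596
  t * PV_t at t = 4.5000: 4.329832
  t * PV_t at t = 5.0000: 4.652731
  t * PV_t at t = 5.5000: 4.949714
  t * PV_t at t = 6.0000: 5.222136
  t * PV_t at t = 6.5000: 5.471290
  t * PV_t at t = 7.0000: 444.037801
Macaulay duration D = (sum_t t * PV_t) / P = 488.067379 / 76.912299 = 6.345765

Answer: Macaulay duration = 6.3458 years


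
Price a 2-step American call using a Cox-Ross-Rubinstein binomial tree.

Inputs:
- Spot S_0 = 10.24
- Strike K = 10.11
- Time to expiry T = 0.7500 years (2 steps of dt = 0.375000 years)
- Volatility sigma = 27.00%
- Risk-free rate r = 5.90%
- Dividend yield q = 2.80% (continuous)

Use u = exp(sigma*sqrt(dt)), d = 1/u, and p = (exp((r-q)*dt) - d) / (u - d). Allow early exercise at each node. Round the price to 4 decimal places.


Answer: Price = V(0,0) = 1.0293

Derivation:
dt = T/N = 0.375000
u = exp(sigma*sqrt(dt)) = 1.179795; d = 1/u = 0.847605
p = (exp((r-q)*dt) - d) / (u - d) = 0.493958
Discount per step: exp(-r*dt) = 0.978118
Stock lattice S(k, i) with i counting down-moves:
  k=0: S(0,0) = 10.2400
  k=1: S(1,0) = 12.0811; S(1,1) = 8.6795
  k=2: S(2,0) = 14.2532; S(2,1) = 10.2400; S(2,2) = 7.3568
Terminal payoffs V(N, i) = max(S_T - K, 0):
  V(2,0) = 4.143218; V(2,1) = 0.130000; V(2,2) = 0.000000
Backward induction: V(k, i) = exp(-r*dt) * [p * V(k+1, i) + (1-p) * V(k+1, i+1)]; then take max(V_cont, immediate exercise) for American.
  V(1,0) = exp(-r*dt) * [p*4.143218 + (1-p)*0.130000] = 2.066139; exercise = 1.971099; V(1,0) = max -> 2.066139
  V(1,1) = exp(-r*dt) * [p*0.130000 + (1-p)*0.000000] = 0.062809; exercise = 0.000000; V(1,1) = max -> 0.062809
  V(0,0) = exp(-r*dt) * [p*2.066139 + (1-p)*0.062809] = 1.029342; exercise = 0.130000; V(0,0) = max -> 1.029342


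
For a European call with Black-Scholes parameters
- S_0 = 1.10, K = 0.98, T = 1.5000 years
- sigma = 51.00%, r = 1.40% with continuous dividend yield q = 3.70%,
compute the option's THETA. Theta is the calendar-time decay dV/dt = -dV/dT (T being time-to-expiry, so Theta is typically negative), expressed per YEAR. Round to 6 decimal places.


d1 = 0.4420094429; d2 = -0.1826104415
phi(d1) = 0.3618141101; exp(-qT) = 0.9460120237; exp(-rT) = 0.9792189646
Theta = -S*exp(-qT)*phi(d1)*sigma/(2*sqrt(T)) - r*K*exp(-rT)*N(d2) + q*S*exp(-qT)*N(d1)
N(d1) = 0.6707588136; N(d2) = 0.4275518455; sqrt(T) = 1.2247448714
Term 1 = -1.1000 * 0.9460120237 * 0.3618141101 * 0.5100 / (2 * 1.2247448714) = -0.0783915753
Term 2 = -0.0140 * 0.9800 * 0.9792189646 * 0.4275518455 = -0.0057441095
Term 3 = 0.0370 * 1.1000 * 0.9460120237 * 0.6707588136 = 0.0258260182
Theta = -0.0783915753 + (-0.0057441095) + (0.0258260182) = -0.058310

Answer: Theta = -0.058310


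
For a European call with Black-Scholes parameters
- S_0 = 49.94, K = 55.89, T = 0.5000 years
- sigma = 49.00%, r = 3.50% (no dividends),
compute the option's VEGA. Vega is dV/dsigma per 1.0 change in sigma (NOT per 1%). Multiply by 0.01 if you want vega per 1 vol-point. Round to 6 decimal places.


Answer: Vega = 14.015964

Derivation:
d1 = -0.1011254720; d2 = -0.4476077948
phi(d1) = 0.3969076227; exp(-qT) = 1.0000000000; exp(-rT) = 0.9826522357
Vega = S * exp(-qT) * phi(d1) * sqrt(T) = 49.9400 * 1.0000000000 * 0.3969076227 * 0.7071067812 = 14.015964


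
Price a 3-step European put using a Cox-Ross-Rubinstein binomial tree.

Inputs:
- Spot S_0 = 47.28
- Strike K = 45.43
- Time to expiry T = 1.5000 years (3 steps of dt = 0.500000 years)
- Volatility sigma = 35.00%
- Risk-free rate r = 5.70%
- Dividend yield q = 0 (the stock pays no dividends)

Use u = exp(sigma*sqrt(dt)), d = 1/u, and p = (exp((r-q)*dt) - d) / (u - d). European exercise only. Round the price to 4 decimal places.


dt = T/N = 0.500000
u = exp(sigma*sqrt(dt)) = 1.280803; d = 1/u = 0.780760
p = (exp((r-q)*dt) - d) / (u - d) = 0.496257
Discount per step: exp(-r*dt) = 0.971902
Stock lattice S(k, i) with i counting down-moves:
  k=0: S(0,0) = 47.2800
  k=1: S(1,0) = 60.5564; S(1,1) = 36.9143
  k=2: S(2,0) = 77.5608; S(2,1) = 47.2800; S(2,2) = 28.8212
  k=3: S(3,0) = 99.3401; S(3,1) = 60.5564; S(3,2) = 36.9143; S(3,3) = 22.5025
Terminal payoffs V(N, i) = max(K - S_T, 0):
  V(3,0) = 0.000000; V(3,1) = 0.000000; V(3,2) = 8.515663; V(3,3) = 22.927526
Backward induction: V(k, i) = exp(-r*dt) * [p * V(k+1, i) + (1-p) * V(k+1, i+1)].
  V(2,0) = exp(-r*dt) * [p*0.000000 + (1-p)*0.000000] = 0.000000
  V(2,1) = exp(-r*dt) * [p*0.000000 + (1-p)*8.515663] = 4.169174
  V(2,2) = exp(-r*dt) * [p*8.515663 + (1-p)*22.927526] = 15.332281
  V(1,0) = exp(-r*dt) * [p*0.000000 + (1-p)*4.169174] = 2.041181
  V(1,1) = exp(-r*dt) * [p*4.169174 + (1-p)*15.332281] = 9.517363
  V(0,0) = exp(-r*dt) * [p*2.041181 + (1-p)*9.517363] = 5.644085

Answer: Price = V(0,0) = 5.6441


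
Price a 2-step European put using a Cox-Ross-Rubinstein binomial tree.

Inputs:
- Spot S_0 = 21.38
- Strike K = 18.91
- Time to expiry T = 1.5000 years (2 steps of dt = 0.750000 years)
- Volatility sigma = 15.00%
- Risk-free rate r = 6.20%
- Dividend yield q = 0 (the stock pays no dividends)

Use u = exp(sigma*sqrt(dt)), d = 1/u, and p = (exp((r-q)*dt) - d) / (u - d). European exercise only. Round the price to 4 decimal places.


dt = T/N = 0.750000
u = exp(sigma*sqrt(dt)) = 1.138719; d = 1/u = 0.878180
p = (exp((r-q)*dt) - d) / (u - d) = 0.650260
Discount per step: exp(-r*dt) = 0.954565
Stock lattice S(k, i) with i counting down-moves:
  k=0: S(0,0) = 21.3800
  k=1: S(1,0) = 24.3458; S(1,1) = 18.7755
  k=2: S(2,0) = 27.7230; S(2,1) = 21.3800; S(2,2) = 16.4883
Terminal payoffs V(N, i) = max(K - S_T, 0):
  V(2,0) = 0.000000; V(2,1) = 0.000000; V(2,2) = 2.421745
Backward induction: V(k, i) = exp(-r*dt) * [p * V(k+1, i) + (1-p) * V(k+1, i+1)].
  V(1,0) = exp(-r*dt) * [p*0.000000 + (1-p)*0.000000] = 0.000000
  V(1,1) = exp(-r*dt) * [p*0.000000 + (1-p)*2.421745] = 0.808497
  V(0,0) = exp(-r*dt) * [p*0.000000 + (1-p)*0.808497] = 0.269916

Answer: Price = V(0,0) = 0.2699


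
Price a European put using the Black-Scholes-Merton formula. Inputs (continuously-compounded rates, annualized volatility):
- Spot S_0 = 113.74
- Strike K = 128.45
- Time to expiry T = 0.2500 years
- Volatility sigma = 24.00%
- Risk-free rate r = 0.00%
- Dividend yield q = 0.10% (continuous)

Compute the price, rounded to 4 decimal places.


d1 = (ln(S/K) + (r - q + 0.5*sigma^2) * T) / (sigma * sqrt(T)) = -0.95562151
d2 = d1 - sigma * sqrt(T) = -1.07562151
exp(-rT) = 1.00000000; exp(-qT) = 0.99975003
P = K * exp(-rT) * N(-d2) - S_0 * exp(-qT) * N(-d1)
N(-d1) = 0.83036826; N(-d2) = 0.85895172
P = 128.4500 * 1.00000000 * 0.85895172 - 113.7400 * 0.99975003 * 0.83036826 = 15.9099

Answer: Price = 15.9099


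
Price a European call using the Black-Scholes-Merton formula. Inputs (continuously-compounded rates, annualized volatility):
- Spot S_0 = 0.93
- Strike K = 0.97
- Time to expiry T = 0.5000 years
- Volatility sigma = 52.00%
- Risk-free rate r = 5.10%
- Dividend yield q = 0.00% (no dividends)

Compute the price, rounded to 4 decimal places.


Answer: Price = 0.1291

Derivation:
d1 = (ln(S/K) + (r - q + 0.5*sigma^2) * T) / (sigma * sqrt(T)) = 0.13867048
d2 = d1 - sigma * sqrt(T) = -0.22902505
exp(-rT) = 0.97482238; exp(-qT) = 1.00000000
C = S_0 * exp(-qT) * N(d1) - K * exp(-rT) * N(d2)
N(d1) = 0.55514473; N(d2) = 0.40942472
C = 0.9300 * 1.00000000 * 0.55514473 - 0.9700 * 0.97482238 * 0.40942472 = 0.1291


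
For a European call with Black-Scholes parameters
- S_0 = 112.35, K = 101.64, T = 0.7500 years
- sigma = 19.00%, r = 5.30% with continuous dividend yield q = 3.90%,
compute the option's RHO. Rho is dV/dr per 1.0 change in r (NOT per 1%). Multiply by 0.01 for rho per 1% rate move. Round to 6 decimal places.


d1 = 0.7549270473; d2 = 0.5903822206
phi(d1) = 0.3000230552; exp(-qT) = 0.9711736407; exp(-rT) = 0.9610296665
N(d2) = 0.7225327862
Rho = K*T*exp(-rT)*N(d2) = 101.6400 * 0.7500 * 0.9610296665 * 0.7225327862 = 52.932240

Answer: Rho = 52.932240


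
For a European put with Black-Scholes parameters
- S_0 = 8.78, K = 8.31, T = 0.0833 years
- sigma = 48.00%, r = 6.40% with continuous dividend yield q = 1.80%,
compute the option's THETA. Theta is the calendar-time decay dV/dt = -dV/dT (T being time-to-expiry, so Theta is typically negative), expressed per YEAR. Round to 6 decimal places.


Answer: Theta = -2.432169

Derivation:
d1 = 0.4940563200; d2 = 0.3555199710
phi(d1) = 0.3531069276; exp(-qT) = 0.9985017235; exp(-rT) = 0.9946829856
Theta = -S*exp(-qT)*phi(d1)*sigma/(2*sqrt(T)) + r*K*exp(-rT)*N(-d2) - q*S*exp(-qT)*N(-d1)
N(-d1) = 0.3106332025; N(-d2) = 0.3611000431; sqrt(T) = 0.2886173938
Term 1 = -8.7800 * 0.9985017235 * 0.3531069276 * 0.4800 / (2 * 0.2886173938) = -2.5741764558
Term 2 = 0.0640 * 8.3100 * 0.9946829856 * 0.3611000431 = 0.1910263279
Term 3 = -0.0180 * 8.7800 * 0.9985017235 * 0.3106332025 = -0.0490189172
Theta = -2.5741764558 + (0.1910263279) + (-0.0490189172) = -2.432169


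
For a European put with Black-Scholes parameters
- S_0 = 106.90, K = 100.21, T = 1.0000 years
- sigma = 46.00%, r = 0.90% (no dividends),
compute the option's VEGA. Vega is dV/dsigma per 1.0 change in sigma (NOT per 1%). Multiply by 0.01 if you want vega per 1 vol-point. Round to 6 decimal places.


d1 = 0.3900561608; d2 = -0.0699438392
phi(d1) = 0.3697195856; exp(-qT) = 1.0000000000; exp(-rT) = 0.9910403788
Vega = S * exp(-qT) * phi(d1) * sqrt(T) = 106.9000 * 1.0000000000 * 0.3697195856 * 1.0000000000 = 39.523024

Answer: Vega = 39.523024


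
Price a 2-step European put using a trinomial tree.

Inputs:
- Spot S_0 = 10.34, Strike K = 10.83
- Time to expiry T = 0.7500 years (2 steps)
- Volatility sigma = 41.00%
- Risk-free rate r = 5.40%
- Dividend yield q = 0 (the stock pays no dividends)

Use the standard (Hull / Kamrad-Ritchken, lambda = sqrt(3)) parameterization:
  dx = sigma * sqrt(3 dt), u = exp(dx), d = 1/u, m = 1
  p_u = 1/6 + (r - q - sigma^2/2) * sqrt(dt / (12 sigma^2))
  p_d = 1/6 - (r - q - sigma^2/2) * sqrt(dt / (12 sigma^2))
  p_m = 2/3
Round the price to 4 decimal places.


Answer: Price = V(0,0) = 1.3878

Derivation:
dt = T/N = 0.375000; dx = sigma*sqrt(3*dt) = 0.434871
u = exp(dx) = 1.544763; d = 1/u = 0.647348
p_u = 0.153710, p_m = 0.666667, p_d = 0.179623
Discount per step: exp(-r*dt) = 0.979954
Stock lattice S(k, j) with j the centered position index:
  k=0: S(0,+0) = 10.3400
  k=1: S(1,-1) = 6.6936; S(1,+0) = 10.3400; S(1,+1) = 15.9729
  k=2: S(2,-2) = 4.3331; S(2,-1) = 6.6936; S(2,+0) = 10.3400; S(2,+1) = 15.9729; S(2,+2) = 24.6743
Terminal payoffs V(N, j) = max(K - S_T, 0):
  V(2,-2) = 6.496920; V(2,-1) = 4.136418; V(2,+0) = 0.490000; V(2,+1) = 0.000000; V(2,+2) = 0.000000
Backward induction: V(k, j) = exp(-r*dt) * [p_u * V(k+1, j+1) + p_m * V(k+1, j) + p_d * V(k+1, j-1)]
  V(1,-1) = exp(-r*dt) * [p_u*0.490000 + p_m*4.136418 + p_d*6.496920] = 3.919743
  V(1,+0) = exp(-r*dt) * [p_u*0.000000 + p_m*0.490000 + p_d*4.136418] = 1.048220
  V(1,+1) = exp(-r*dt) * [p_u*0.000000 + p_m*0.000000 + p_d*0.490000] = 0.086251
  V(0,+0) = exp(-r*dt) * [p_u*0.086251 + p_m*1.048220 + p_d*3.919743] = 1.387759


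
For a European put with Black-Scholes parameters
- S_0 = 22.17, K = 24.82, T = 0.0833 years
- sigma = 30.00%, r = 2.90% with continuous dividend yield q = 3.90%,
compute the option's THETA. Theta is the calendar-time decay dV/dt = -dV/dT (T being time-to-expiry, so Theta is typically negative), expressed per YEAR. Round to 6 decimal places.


Answer: Theta = -2.163208

Derivation:
d1 = -1.2703583650; d2 = -1.3569435832
phi(d1) = 0.1780227868; exp(-qT) = 0.9967565713; exp(-rT) = 0.9975872155
Theta = -S*exp(-qT)*phi(d1)*sigma/(2*sqrt(T)) + r*K*exp(-rT)*N(-d2) - q*S*exp(-qT)*N(-d1)
N(-d1) = 0.8980214966; N(-d2) = 0.9126004314; sqrt(T) = 0.2886173938
Term 1 = -22.1700 * 0.9967565713 * 0.1780227868 * 0.3000 / (2 * 0.2886173938) = -2.0445566777
Term 2 = 0.0290 * 24.8200 * 0.9975872155 * 0.9126004314 = 0.6552866490
Term 3 = -0.0390 * 22.1700 * 0.9967565713 * 0.8980214966 = -0.7739379459
Theta = -2.0445566777 + (0.6552866490) + (-0.7739379459) = -2.163208


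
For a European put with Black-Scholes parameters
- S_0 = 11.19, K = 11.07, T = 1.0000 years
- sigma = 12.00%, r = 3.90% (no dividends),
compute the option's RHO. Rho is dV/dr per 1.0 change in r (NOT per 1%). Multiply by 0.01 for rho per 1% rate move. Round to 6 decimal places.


d1 = 0.4748481300; d2 = 0.3548481300
phi(d1) = 0.3564080821; exp(-qT) = 1.0000000000; exp(-rT) = 0.9617507091
N(-d2) = 0.3613516845
Rho = -K*T*exp(-rT)*N(-d2) = -11.0700 * 1.0000 * 0.9617507091 * 0.3613516845 = -3.847160

Answer: Rho = -3.847160


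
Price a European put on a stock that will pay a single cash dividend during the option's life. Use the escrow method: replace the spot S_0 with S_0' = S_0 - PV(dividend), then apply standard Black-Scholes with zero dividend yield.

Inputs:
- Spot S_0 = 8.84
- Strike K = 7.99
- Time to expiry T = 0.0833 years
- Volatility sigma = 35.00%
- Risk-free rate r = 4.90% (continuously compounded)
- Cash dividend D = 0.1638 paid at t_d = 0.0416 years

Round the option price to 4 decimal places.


PV(D) = D * exp(-r * t_d) = 0.1638 * 0.99796368 = 0.16346645
S_0' = S_0 - PV(D) = 8.8400 - 0.16346645 = 8.67653355
d1 = (ln(S_0'/K) + (r + sigma^2/2)*T) / (sigma*sqrt(T)) = 0.90693627
d2 = d1 - sigma*sqrt(T) = 0.80592018
exp(-rT) = 0.99592662
N(-d1) = 0.18222025; N(-d2) = 0.21014444
P = K * exp(-rT) * N(-d2) - S_0' * N(-d1) = 7.9900 * 0.99592662 * 0.21014444 - 8.67653355 * 0.18222025 = 0.0912

Answer: Price = 0.0912


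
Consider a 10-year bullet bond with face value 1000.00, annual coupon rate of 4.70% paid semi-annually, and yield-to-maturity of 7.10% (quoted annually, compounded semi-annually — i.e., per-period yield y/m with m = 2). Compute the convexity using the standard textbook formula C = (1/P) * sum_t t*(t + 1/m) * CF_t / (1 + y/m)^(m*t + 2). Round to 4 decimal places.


Answer: Convexity = 70.7727

Derivation:
Coupon per period c = face * coupon_rate / m = 23.500000
Periods per year m = 2; per-period yield y/m = 0.035500
Number of cashflows N = 20
Cashflows (t years, CF_t, discount factor 1/(1+y/m)^(m*t), PV):
  t = 0.5000: CF_t = 23.500000, DF = 0.965717, PV = 22.694351
  t = 1.0000: CF_t = 23.500000, DF = 0.932609, PV = 21.916321
  t = 1.5000: CF_t = 23.500000, DF = 0.900637, PV = 21.164965
  t = 2.0000: CF_t = 23.500000, DF = 0.869760, PV = 20.439367
  t = 2.5000: CF_t = 23.500000, DF = 0.839942, PV = 19.738645
  t = 3.0000: CF_t = 23.500000, DF = 0.811147, PV = 19.061946
  t = 3.5000: CF_t = 23.500000, DF = 0.783338, PV = 18.408446
  t = 4.0000: CF_t = 23.500000, DF = 0.756483, PV = 17.777351
  t = 4.5000: CF_t = 23.500000, DF = 0.730549, PV = 17.167890
  t = 5.0000: CF_t = 23.500000, DF = 0.705503, PV = 16.579324
  t = 5.5000: CF_t = 23.500000, DF = 0.681316, PV = 16.010936
  t = 6.0000: CF_t = 23.500000, DF = 0.657959, PV = 15.462034
  t = 6.5000: CF_t = 23.500000, DF = 0.635402, PV = 14.931950
  t = 7.0000: CF_t = 23.500000, DF = 0.613619, PV = 14.420038
  t = 7.5000: CF_t = 23.500000, DF = 0.592582, PV = 13.925677
  t = 8.0000: CF_t = 23.500000, DF = 0.572267, PV = 13.448264
  t = 8.5000: CF_t = 23.500000, DF = 0.552648, PV = 12.987217
  t = 9.0000: CF_t = 23.500000, DF = 0.533701, PV = 12.541977
  t = 9.5000: CF_t = 23.500000, DF = 0.515404, PV = 12.112001
  t = 10.0000: CF_t = 1023.500000, DF = 0.497735, PV = 509.431485
Price P = sum_t PV_t = 830.220187
Convexity numerator sum_t t*(t + 1/m) * CF_t / (1+y/m)^(m*t + 2):
  t = 0.5000: term = 10.582482
  t = 1.0000: term = 30.659051
  t = 1.5000: term = 59.215936
  t = 2.0000: term = 95.309732
  t = 2.5000: term = 138.063349
  t = 3.0000: term = 186.662181
  t = 3.5000: term = 240.350466
  t = 4.0000: term = 298.427840
  t = 4.5000: term = 360.246064
  t = 5.0000: term = 425.205935
  t = 5.5000: term = 492.754342
  t = 6.0000: term = 562.381498
  t = 6.5000: term = 633.618298
  t = 7.0000: term = 706.033835
  t = 7.5000: term = 779.233038
  t = 8.0000: term = 852.854444
  t = 8.5000: term = 926.568083
  t = 9.0000: term = 1000.073484
  t = 9.5000: term = 1073.097788
  t = 10.0000: term = 49885.562663
Convexity = (1/P) * sum = 58756.900509 / 830.220187 = 70.772671


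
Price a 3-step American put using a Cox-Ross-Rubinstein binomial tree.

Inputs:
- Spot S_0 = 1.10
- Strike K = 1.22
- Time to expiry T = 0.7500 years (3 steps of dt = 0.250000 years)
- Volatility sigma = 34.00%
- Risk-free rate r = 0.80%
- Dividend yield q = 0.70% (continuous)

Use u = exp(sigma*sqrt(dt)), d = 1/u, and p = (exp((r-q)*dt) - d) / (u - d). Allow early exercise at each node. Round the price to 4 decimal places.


Answer: Price = V(0,0) = 0.2058

Derivation:
dt = T/N = 0.250000
u = exp(sigma*sqrt(dt)) = 1.185305; d = 1/u = 0.843665
p = (exp((r-q)*dt) - d) / (u - d) = 0.458334
Discount per step: exp(-r*dt) = 0.998002
Stock lattice S(k, i) with i counting down-moves:
  k=0: S(0,0) = 1.1000
  k=1: S(1,0) = 1.3038; S(1,1) = 0.9280
  k=2: S(2,0) = 1.5454; S(2,1) = 1.1000; S(2,2) = 0.7829
  k=3: S(3,0) = 1.8318; S(3,1) = 1.3038; S(3,2) = 0.9280; S(3,3) = 0.6605
Terminal payoffs V(N, i) = max(K - S_T, 0):
  V(3,0) = 0.000000; V(3,1) = 0.000000; V(3,2) = 0.291969; V(3,3) = 0.559455
Backward induction: V(k, i) = exp(-r*dt) * [p * V(k+1, i) + (1-p) * V(k+1, i+1)]; then take max(V_cont, immediate exercise) for American.
  V(2,0) = exp(-r*dt) * [p*0.000000 + (1-p)*0.000000] = 0.000000; exercise = 0.000000; V(2,0) = max -> 0.000000
  V(2,1) = exp(-r*dt) * [p*0.000000 + (1-p)*0.291969] = 0.157834; exercise = 0.120000; V(2,1) = max -> 0.157834
  V(2,2) = exp(-r*dt) * [p*0.291969 + (1-p)*0.559455] = 0.435984; exercise = 0.437053; V(2,2) = max -> 0.437053
  V(1,0) = exp(-r*dt) * [p*0.000000 + (1-p)*0.157834] = 0.085322; exercise = 0.000000; V(1,0) = max -> 0.085322
  V(1,1) = exp(-r*dt) * [p*0.157834 + (1-p)*0.437053] = 0.308460; exercise = 0.291969; V(1,1) = max -> 0.308460
  V(0,0) = exp(-r*dt) * [p*0.085322 + (1-p)*0.308460] = 0.205776; exercise = 0.120000; V(0,0) = max -> 0.205776


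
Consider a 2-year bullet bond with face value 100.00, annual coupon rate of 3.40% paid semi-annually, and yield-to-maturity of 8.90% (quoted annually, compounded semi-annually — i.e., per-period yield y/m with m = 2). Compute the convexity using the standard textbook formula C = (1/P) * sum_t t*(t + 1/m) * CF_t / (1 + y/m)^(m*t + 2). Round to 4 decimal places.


Coupon per period c = face * coupon_rate / m = 1.700000
Periods per year m = 2; per-period yield y/m = 0.044500
Number of cashflows N = 4
Cashflows (t years, CF_t, discount factor 1/(1+y/m)^(m*t), PV):
  t = 0.5000: CF_t = 1.700000, DF = 0.957396, PV = 1.627573
  t = 1.0000: CF_t = 1.700000, DF = 0.916607, PV = 1.558232
  t = 1.5000: CF_t = 1.700000, DF = 0.877556, PV = 1.491845
  t = 2.0000: CF_t = 101.700000, DF = 0.840168, PV = 85.445103
Price P = sum_t PV_t = 90.122752
Convexity numerator sum_t t*(t + 1/m) * CF_t / (1+y/m)^(m*t + 2):
  t = 0.5000: term = 0.745922
  t = 1.0000: term = 2.142429
  t = 1.5000: term = 4.102305
  t = 2.0000: term = 391.597843
Convexity = (1/P) * sum = 398.588500 / 90.122752 = 4.422729

Answer: Convexity = 4.4227


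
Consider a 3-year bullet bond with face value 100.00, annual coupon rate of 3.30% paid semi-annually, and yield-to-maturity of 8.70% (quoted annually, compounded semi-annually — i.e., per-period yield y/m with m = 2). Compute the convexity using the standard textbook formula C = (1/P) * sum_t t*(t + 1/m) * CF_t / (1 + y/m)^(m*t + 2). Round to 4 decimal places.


Coupon per period c = face * coupon_rate / m = 1.650000
Periods per year m = 2; per-period yield y/m = 0.043500
Number of cashflows N = 6
Cashflows (t years, CF_t, discount factor 1/(1+y/m)^(m*t), PV):
  t = 0.5000: CF_t = 1.650000, DF = 0.958313, PV = 1.581217
  t = 1.0000: CF_t = 1.650000, DF = 0.918365, PV = 1.515301
  t = 1.5000: CF_t = 1.650000, DF = 0.880081, PV = 1.452134
  t = 2.0000: CF_t = 1.650000, DF = 0.843393, PV = 1.391599
  t = 2.5000: CF_t = 1.650000, DF = 0.808235, PV = 1.333588
  t = 3.0000: CF_t = 101.650000, DF = 0.774543, PV = 78.732250
Price P = sum_t PV_t = 86.006089
Convexity numerator sum_t t*(t + 1/m) * CF_t / (1+y/m)^(m*t + 2):
  t = 0.5000: term = 0.726067
  t = 1.0000: term = 2.087399
  t = 1.5000: term = 4.000764
  t = 2.0000: term = 6.389976
  t = 2.5000: term = 9.185399
  t = 3.0000: term = 759.201495
Convexity = (1/P) * sum = 781.591100 / 86.006089 = 9.087625

Answer: Convexity = 9.0876


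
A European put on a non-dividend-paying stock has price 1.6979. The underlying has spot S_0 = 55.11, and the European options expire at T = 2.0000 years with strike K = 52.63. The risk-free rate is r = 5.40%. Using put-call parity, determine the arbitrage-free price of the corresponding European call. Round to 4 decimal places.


Put-call parity: C - P = S_0 * exp(-qT) - K * exp(-rT).
S_0 * exp(-qT) = 55.1100 * 1.00000000 = 55.11000000
K * exp(-rT) = 52.6300 * 0.89762760 = 47.24214040
C = P + S*exp(-qT) - K*exp(-rT)
C = 1.6979 + 55.11000000 - 47.24214040 = 9.5658

Answer: Call price = 9.5658


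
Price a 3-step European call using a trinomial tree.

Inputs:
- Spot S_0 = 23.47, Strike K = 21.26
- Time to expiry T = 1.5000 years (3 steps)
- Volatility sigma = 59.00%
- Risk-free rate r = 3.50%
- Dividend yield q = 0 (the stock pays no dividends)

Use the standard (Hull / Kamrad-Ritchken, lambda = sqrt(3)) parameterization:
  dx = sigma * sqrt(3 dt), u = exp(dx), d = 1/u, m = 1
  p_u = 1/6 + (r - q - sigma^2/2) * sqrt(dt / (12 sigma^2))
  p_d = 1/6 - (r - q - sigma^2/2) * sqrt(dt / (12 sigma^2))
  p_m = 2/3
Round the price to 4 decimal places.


Answer: Price = V(0,0) = 7.5097

Derivation:
dt = T/N = 0.500000; dx = sigma*sqrt(3*dt) = 0.722599
u = exp(dx) = 2.059781; d = 1/u = 0.485489
p_u = 0.118559, p_m = 0.666667, p_d = 0.214774
Discount per step: exp(-r*dt) = 0.982652
Stock lattice S(k, j) with j the centered position index:
  k=0: S(0,+0) = 23.4700
  k=1: S(1,-1) = 11.3944; S(1,+0) = 23.4700; S(1,+1) = 48.3431
  k=2: S(2,-2) = 5.5319; S(2,-1) = 11.3944; S(2,+0) = 23.4700; S(2,+1) = 48.3431; S(2,+2) = 99.5761
  k=3: S(3,-3) = 2.6857; S(3,-2) = 5.5319; S(3,-1) = 11.3944; S(3,+0) = 23.4700; S(3,+1) = 48.3431; S(3,+2) = 99.5761; S(3,+3) = 205.1049
Terminal payoffs V(N, j) = max(S_T - K, 0):
  V(3,-3) = 0.000000; V(3,-2) = 0.000000; V(3,-1) = 0.000000; V(3,+0) = 2.210000; V(3,+1) = 27.083051; V(3,+2) = 78.316078; V(3,+3) = 183.844875
Backward induction: V(k, j) = exp(-r*dt) * [p_u * V(k+1, j+1) + p_m * V(k+1, j) + p_d * V(k+1, j-1)]
  V(2,-2) = exp(-r*dt) * [p_u*0.000000 + p_m*0.000000 + p_d*0.000000] = 0.000000
  V(2,-1) = exp(-r*dt) * [p_u*2.210000 + p_m*0.000000 + p_d*0.000000] = 0.257470
  V(2,+0) = exp(-r*dt) * [p_u*27.083051 + p_m*2.210000 + p_d*0.000000] = 4.603014
  V(2,+1) = exp(-r*dt) * [p_u*78.316078 + p_m*27.083051 + p_d*2.210000] = 27.332572
  V(2,+2) = exp(-r*dt) * [p_u*183.844875 + p_m*78.316078 + p_d*27.083051] = 78.439177
  V(1,-1) = exp(-r*dt) * [p_u*4.603014 + p_m*0.257470 + p_d*0.000000] = 0.704931
  V(1,+0) = exp(-r*dt) * [p_u*27.332572 + p_m*4.603014 + p_d*0.257470] = 6.254089
  V(1,+1) = exp(-r*dt) * [p_u*78.439177 + p_m*27.332572 + p_d*4.603014] = 28.015417
  V(0,+0) = exp(-r*dt) * [p_u*28.015417 + p_m*6.254089 + p_d*0.704931] = 7.509700


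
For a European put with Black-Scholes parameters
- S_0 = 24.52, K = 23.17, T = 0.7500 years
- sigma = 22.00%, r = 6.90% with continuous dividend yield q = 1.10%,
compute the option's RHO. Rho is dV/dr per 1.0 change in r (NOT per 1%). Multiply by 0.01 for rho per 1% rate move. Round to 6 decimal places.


d1 = 0.6208130538; d2 = 0.4302874649
phi(d1) = 0.3290179544; exp(-qT) = 0.9917839379; exp(-rT) = 0.9495662287
N(-d2) = 0.3334932722
Rho = -K*T*exp(-rT)*N(-d2) = -23.1700 * 0.7500 * 0.9495662287 * 0.3334932722 = -5.503002

Answer: Rho = -5.503002


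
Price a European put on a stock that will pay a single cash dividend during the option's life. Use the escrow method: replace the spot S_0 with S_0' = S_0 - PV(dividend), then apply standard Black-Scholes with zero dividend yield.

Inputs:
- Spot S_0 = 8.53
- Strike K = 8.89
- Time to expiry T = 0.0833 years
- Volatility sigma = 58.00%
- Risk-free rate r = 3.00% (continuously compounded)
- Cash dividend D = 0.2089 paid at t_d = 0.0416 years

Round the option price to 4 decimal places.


Answer: Price = 0.8873

Derivation:
PV(D) = D * exp(-r * t_d) = 0.2089 * 0.99875278 = 0.20863946
S_0' = S_0 - PV(D) = 8.5300 - 0.20863946 = 8.32136054
d1 = (ln(S_0'/K) + (r + sigma^2/2)*T) / (sigma*sqrt(T)) = -0.29624724
d2 = d1 - sigma*sqrt(T) = -0.46364532
exp(-rT) = 0.99750412
N(-d1) = 0.61647936; N(-d2) = 0.67854906
P = K * exp(-rT) * N(-d2) - S_0' * N(-d1) = 8.8900 * 0.99750412 * 0.67854906 - 8.32136054 * 0.61647936 = 0.8873


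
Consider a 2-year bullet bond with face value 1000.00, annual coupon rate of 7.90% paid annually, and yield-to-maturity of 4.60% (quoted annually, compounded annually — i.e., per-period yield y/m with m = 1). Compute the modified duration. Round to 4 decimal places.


Answer: Modified duration = 1.8440

Derivation:
Coupon per period c = face * coupon_rate / m = 79.000000
Periods per year m = 1; per-period yield y/m = 0.046000
Number of cashflows N = 2
Cashflows (t years, CF_t, discount factor 1/(1+y/m)^(m*t), PV):
  t = 1.0000: CF_t = 79.000000, DF = 0.956023, PV = 75.525813
  t = 2.0000: CF_t = 1079.000000, DF = 0.913980, PV = 986.184280
Price P = sum_t PV_t = 1061.710093
First compute Macaulay numerator sum_t t * PV_t:
  t * PV_t at t = 1.0000: 75.525813
  t * PV_t at t = 2.0000: 1972.368561
Macaulay duration D = 2047.894373 / 1061.710093 = 1.928864
Modified duration = D / (1 + y/m) = 1.928864 / (1 + 0.046000) = 1.844038


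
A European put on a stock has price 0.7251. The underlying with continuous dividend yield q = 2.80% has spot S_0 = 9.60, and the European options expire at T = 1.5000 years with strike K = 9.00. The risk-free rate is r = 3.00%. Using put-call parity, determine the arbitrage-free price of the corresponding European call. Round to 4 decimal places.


Put-call parity: C - P = S_0 * exp(-qT) - K * exp(-rT).
S_0 * exp(-qT) = 9.6000 * 0.95886978 = 9.20514989
K * exp(-rT) = 9.0000 * 0.95599748 = 8.60397734
C = P + S*exp(-qT) - K*exp(-rT)
C = 0.7251 + 9.20514989 - 8.60397734 = 1.3263

Answer: Call price = 1.3263


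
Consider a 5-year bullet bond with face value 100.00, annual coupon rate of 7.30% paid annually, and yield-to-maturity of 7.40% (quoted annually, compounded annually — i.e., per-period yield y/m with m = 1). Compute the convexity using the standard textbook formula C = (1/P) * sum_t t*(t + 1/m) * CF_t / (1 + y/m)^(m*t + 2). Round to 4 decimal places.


Coupon per period c = face * coupon_rate / m = 7.300000
Periods per year m = 1; per-period yield y/m = 0.074000
Number of cashflows N = 5
Cashflows (t years, CF_t, discount factor 1/(1+y/m)^(m*t), PV):
  t = 1.0000: CF_t = 7.300000, DF = 0.931099, PV = 6.797020
  t = 2.0000: CF_t = 7.300000, DF = 0.866945, PV = 6.328697
  t = 3.0000: CF_t = 7.300000, DF = 0.807211, PV = 5.892641
  t = 4.0000: CF_t = 7.300000, DF = 0.751593, PV = 5.486631
  t = 5.0000: CF_t = 107.300000, DF = 0.699808, PV = 75.089345
Price P = sum_t PV_t = 99.594334
Convexity numerator sum_t t*(t + 1/m) * CF_t / (1+y/m)^(m*t + 2):
  t = 1.0000: term = 11.785283
  t = 2.0000: term = 32.919785
  t = 3.0000: term = 61.303137
  t = 4.0000: term = 95.132118
  t = 5.0000: term = 1952.949472
Convexity = (1/P) * sum = 2154.089795 / 99.594334 = 21.628638

Answer: Convexity = 21.6286


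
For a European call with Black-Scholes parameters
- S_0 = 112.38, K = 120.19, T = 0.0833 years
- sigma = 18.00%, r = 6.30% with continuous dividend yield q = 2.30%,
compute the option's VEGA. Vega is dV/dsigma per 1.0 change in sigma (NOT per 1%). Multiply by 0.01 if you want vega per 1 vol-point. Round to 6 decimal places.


d1 = -1.2031764702; d2 = -1.2551276011
phi(d1) = 0.1934462965; exp(-qT) = 0.9980859342; exp(-rT) = 0.9947658462
Vega = S * exp(-qT) * phi(d1) * sqrt(T) = 112.3800 * 0.9980859342 * 0.1934462965 * 0.2886173938 = 6.262387

Answer: Vega = 6.262387


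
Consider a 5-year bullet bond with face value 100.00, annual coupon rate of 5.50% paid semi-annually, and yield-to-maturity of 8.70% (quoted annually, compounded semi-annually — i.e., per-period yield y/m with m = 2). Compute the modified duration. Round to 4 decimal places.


Coupon per period c = face * coupon_rate / m = 2.750000
Periods per year m = 2; per-period yield y/m = 0.043500
Number of cashflows N = 10
Cashflows (t years, CF_t, discount factor 1/(1+y/m)^(m*t), PV):
  t = 0.5000: CF_t = 2.750000, DF = 0.958313, PV = 2.635362
  t = 1.0000: CF_t = 2.750000, DF = 0.918365, PV = 2.525502
  t = 1.5000: CF_t = 2.750000, DF = 0.880081, PV = 2.420223
  t = 2.0000: CF_t = 2.750000, DF = 0.843393, PV = 2.319332
  t = 2.5000: CF_t = 2.750000, DF = 0.808235, PV = 2.222647
  t = 3.0000: CF_t = 2.750000, DF = 0.774543, PV = 2.129992
  t = 3.5000: CF_t = 2.750000, DF = 0.742254, PV = 2.041200
  t = 4.0000: CF_t = 2.750000, DF = 0.711312, PV = 1.956109
  t = 4.5000: CF_t = 2.750000, DF = 0.681660, PV = 1.874565
  t = 5.0000: CF_t = 102.750000, DF = 0.653244, PV = 67.120827
Price P = sum_t PV_t = 87.245758
First compute Macaulay numerator sum_t t * PV_t:
  t * PV_t at t = 0.5000: 1.317681
  t * PV_t at t = 1.0000: 2.525502
  t * PV_t at t = 1.5000: 3.630334
  t * PV_t at t = 2.0000: 4.638664
  t * PV_t at t = 2.5000: 5.556617
  t * PV_t at t = 3.0000: 6.389976
  t * PV_t at t = 3.5000: 7.144199
  t * PV_t at t = 4.0000: 7.824436
  t * PV_t at t = 4.5000: 8.435545
  t * PV_t at t = 5.0000: 335.604133
Macaulay duration D = 383.067087 / 87.245758 = 4.390667
Modified duration = D / (1 + y/m) = 4.390667 / (1 + 0.043500) = 4.207635

Answer: Modified duration = 4.2076


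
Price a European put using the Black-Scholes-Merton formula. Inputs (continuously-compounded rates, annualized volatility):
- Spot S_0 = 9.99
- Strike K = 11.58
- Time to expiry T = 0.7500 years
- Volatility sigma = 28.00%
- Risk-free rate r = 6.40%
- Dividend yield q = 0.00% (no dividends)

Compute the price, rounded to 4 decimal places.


d1 = (ln(S/K) + (r - q + 0.5*sigma^2) * T) / (sigma * sqrt(T)) = -0.28989120
d2 = d1 - sigma * sqrt(T) = -0.53237831
exp(-rT) = 0.95313379; exp(-qT) = 1.00000000
P = K * exp(-rT) * N(-d2) - S_0 * exp(-qT) * N(-d1)
N(-d1) = 0.61405026; N(-d2) = 0.70276800
P = 11.5800 * 0.95313379 * 0.70276800 - 9.9900 * 1.00000000 * 0.61405026 = 1.6223

Answer: Price = 1.6223


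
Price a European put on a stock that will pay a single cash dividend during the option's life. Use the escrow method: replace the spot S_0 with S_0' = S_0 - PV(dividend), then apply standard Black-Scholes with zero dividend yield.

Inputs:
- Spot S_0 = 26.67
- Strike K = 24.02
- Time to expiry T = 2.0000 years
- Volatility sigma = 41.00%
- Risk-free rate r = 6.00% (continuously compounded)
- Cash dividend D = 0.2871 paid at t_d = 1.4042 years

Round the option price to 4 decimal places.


PV(D) = D * exp(-r * t_d) = 0.2871 * 0.91919959 = 0.26390220
S_0' = S_0 - PV(D) = 26.6700 - 0.26390220 = 26.40609780
d1 = (ln(S_0'/K) + (r + sigma^2/2)*T) / (sigma*sqrt(T)) = 0.66021033
d2 = d1 - sigma*sqrt(T) = 0.08038277
exp(-rT) = 0.88692044
N(-d1) = 0.25455943; N(-d2) = 0.46796642
P = K * exp(-rT) * N(-d2) - S_0' * N(-d1) = 24.0200 * 0.88692044 * 0.46796642 - 26.40609780 * 0.25455943 = 3.2476

Answer: Price = 3.2476
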